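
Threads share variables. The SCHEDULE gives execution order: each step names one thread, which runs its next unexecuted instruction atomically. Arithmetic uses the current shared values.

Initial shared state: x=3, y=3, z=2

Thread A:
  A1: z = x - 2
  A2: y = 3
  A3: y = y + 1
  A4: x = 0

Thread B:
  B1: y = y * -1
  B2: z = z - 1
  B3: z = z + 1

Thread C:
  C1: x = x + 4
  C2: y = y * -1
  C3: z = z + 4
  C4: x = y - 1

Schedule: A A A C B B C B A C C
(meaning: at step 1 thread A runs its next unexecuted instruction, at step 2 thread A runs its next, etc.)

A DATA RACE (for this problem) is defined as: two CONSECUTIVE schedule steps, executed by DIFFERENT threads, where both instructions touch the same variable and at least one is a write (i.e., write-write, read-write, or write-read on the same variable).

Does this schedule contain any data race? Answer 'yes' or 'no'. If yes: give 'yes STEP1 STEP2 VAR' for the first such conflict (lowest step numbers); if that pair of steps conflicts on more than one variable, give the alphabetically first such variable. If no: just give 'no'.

Steps 1,2: same thread (A). No race.
Steps 2,3: same thread (A). No race.
Steps 3,4: A(r=y,w=y) vs C(r=x,w=x). No conflict.
Steps 4,5: C(r=x,w=x) vs B(r=y,w=y). No conflict.
Steps 5,6: same thread (B). No race.
Steps 6,7: B(r=z,w=z) vs C(r=y,w=y). No conflict.
Steps 7,8: C(r=y,w=y) vs B(r=z,w=z). No conflict.
Steps 8,9: B(r=z,w=z) vs A(r=-,w=x). No conflict.
Steps 9,10: A(r=-,w=x) vs C(r=z,w=z). No conflict.
Steps 10,11: same thread (C). No race.

Answer: no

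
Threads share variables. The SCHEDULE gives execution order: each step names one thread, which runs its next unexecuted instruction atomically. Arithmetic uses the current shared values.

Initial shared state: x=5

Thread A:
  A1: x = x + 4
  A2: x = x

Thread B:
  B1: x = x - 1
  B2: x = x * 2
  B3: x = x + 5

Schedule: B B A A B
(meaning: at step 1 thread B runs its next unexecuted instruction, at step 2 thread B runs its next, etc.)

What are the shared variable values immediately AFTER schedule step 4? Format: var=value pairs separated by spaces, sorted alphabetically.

Step 1: thread B executes B1 (x = x - 1). Shared: x=4. PCs: A@0 B@1
Step 2: thread B executes B2 (x = x * 2). Shared: x=8. PCs: A@0 B@2
Step 3: thread A executes A1 (x = x + 4). Shared: x=12. PCs: A@1 B@2
Step 4: thread A executes A2 (x = x). Shared: x=12. PCs: A@2 B@2

Answer: x=12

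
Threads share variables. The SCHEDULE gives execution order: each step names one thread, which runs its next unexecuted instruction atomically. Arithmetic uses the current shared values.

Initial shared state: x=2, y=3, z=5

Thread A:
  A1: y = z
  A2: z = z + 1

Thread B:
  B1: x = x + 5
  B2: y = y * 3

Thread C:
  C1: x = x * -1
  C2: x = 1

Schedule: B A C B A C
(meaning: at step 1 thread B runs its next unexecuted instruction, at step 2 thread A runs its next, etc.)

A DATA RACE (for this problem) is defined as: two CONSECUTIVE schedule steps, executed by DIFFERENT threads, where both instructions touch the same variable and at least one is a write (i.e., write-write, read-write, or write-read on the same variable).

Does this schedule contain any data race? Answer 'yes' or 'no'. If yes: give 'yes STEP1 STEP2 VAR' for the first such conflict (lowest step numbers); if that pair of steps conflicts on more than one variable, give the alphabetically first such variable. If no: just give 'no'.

Answer: no

Derivation:
Steps 1,2: B(r=x,w=x) vs A(r=z,w=y). No conflict.
Steps 2,3: A(r=z,w=y) vs C(r=x,w=x). No conflict.
Steps 3,4: C(r=x,w=x) vs B(r=y,w=y). No conflict.
Steps 4,5: B(r=y,w=y) vs A(r=z,w=z). No conflict.
Steps 5,6: A(r=z,w=z) vs C(r=-,w=x). No conflict.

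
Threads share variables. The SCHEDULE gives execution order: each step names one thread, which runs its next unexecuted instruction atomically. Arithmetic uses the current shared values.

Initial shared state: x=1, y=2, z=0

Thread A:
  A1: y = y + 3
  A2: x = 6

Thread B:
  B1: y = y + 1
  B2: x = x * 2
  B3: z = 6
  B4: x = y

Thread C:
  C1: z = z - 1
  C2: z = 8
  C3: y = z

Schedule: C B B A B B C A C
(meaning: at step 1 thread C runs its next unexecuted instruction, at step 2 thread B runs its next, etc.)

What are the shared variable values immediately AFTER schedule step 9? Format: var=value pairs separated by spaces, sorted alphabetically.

Step 1: thread C executes C1 (z = z - 1). Shared: x=1 y=2 z=-1. PCs: A@0 B@0 C@1
Step 2: thread B executes B1 (y = y + 1). Shared: x=1 y=3 z=-1. PCs: A@0 B@1 C@1
Step 3: thread B executes B2 (x = x * 2). Shared: x=2 y=3 z=-1. PCs: A@0 B@2 C@1
Step 4: thread A executes A1 (y = y + 3). Shared: x=2 y=6 z=-1. PCs: A@1 B@2 C@1
Step 5: thread B executes B3 (z = 6). Shared: x=2 y=6 z=6. PCs: A@1 B@3 C@1
Step 6: thread B executes B4 (x = y). Shared: x=6 y=6 z=6. PCs: A@1 B@4 C@1
Step 7: thread C executes C2 (z = 8). Shared: x=6 y=6 z=8. PCs: A@1 B@4 C@2
Step 8: thread A executes A2 (x = 6). Shared: x=6 y=6 z=8. PCs: A@2 B@4 C@2
Step 9: thread C executes C3 (y = z). Shared: x=6 y=8 z=8. PCs: A@2 B@4 C@3

Answer: x=6 y=8 z=8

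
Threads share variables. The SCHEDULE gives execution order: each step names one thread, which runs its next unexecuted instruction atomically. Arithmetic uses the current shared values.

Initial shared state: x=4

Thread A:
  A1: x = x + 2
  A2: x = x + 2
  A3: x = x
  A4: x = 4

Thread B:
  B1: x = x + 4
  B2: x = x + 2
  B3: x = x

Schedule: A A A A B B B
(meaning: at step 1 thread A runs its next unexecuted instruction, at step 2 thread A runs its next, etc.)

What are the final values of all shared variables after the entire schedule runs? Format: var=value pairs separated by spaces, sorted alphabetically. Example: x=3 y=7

Answer: x=10

Derivation:
Step 1: thread A executes A1 (x = x + 2). Shared: x=6. PCs: A@1 B@0
Step 2: thread A executes A2 (x = x + 2). Shared: x=8. PCs: A@2 B@0
Step 3: thread A executes A3 (x = x). Shared: x=8. PCs: A@3 B@0
Step 4: thread A executes A4 (x = 4). Shared: x=4. PCs: A@4 B@0
Step 5: thread B executes B1 (x = x + 4). Shared: x=8. PCs: A@4 B@1
Step 6: thread B executes B2 (x = x + 2). Shared: x=10. PCs: A@4 B@2
Step 7: thread B executes B3 (x = x). Shared: x=10. PCs: A@4 B@3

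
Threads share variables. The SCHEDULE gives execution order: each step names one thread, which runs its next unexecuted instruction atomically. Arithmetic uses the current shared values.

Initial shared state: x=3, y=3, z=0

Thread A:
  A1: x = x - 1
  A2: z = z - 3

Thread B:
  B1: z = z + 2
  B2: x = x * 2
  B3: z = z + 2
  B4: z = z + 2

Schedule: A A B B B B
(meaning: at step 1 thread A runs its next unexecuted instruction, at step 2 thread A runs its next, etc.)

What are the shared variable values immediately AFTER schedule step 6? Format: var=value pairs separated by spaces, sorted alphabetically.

Step 1: thread A executes A1 (x = x - 1). Shared: x=2 y=3 z=0. PCs: A@1 B@0
Step 2: thread A executes A2 (z = z - 3). Shared: x=2 y=3 z=-3. PCs: A@2 B@0
Step 3: thread B executes B1 (z = z + 2). Shared: x=2 y=3 z=-1. PCs: A@2 B@1
Step 4: thread B executes B2 (x = x * 2). Shared: x=4 y=3 z=-1. PCs: A@2 B@2
Step 5: thread B executes B3 (z = z + 2). Shared: x=4 y=3 z=1. PCs: A@2 B@3
Step 6: thread B executes B4 (z = z + 2). Shared: x=4 y=3 z=3. PCs: A@2 B@4

Answer: x=4 y=3 z=3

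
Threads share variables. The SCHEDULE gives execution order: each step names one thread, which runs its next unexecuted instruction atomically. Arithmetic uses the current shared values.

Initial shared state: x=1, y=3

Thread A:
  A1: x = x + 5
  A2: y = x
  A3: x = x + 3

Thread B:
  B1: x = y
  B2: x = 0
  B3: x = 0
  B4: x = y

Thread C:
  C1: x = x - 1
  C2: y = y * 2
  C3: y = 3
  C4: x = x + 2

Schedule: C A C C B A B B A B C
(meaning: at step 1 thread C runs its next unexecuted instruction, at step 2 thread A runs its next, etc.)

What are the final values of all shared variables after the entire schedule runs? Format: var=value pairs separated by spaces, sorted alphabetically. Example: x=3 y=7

Step 1: thread C executes C1 (x = x - 1). Shared: x=0 y=3. PCs: A@0 B@0 C@1
Step 2: thread A executes A1 (x = x + 5). Shared: x=5 y=3. PCs: A@1 B@0 C@1
Step 3: thread C executes C2 (y = y * 2). Shared: x=5 y=6. PCs: A@1 B@0 C@2
Step 4: thread C executes C3 (y = 3). Shared: x=5 y=3. PCs: A@1 B@0 C@3
Step 5: thread B executes B1 (x = y). Shared: x=3 y=3. PCs: A@1 B@1 C@3
Step 6: thread A executes A2 (y = x). Shared: x=3 y=3. PCs: A@2 B@1 C@3
Step 7: thread B executes B2 (x = 0). Shared: x=0 y=3. PCs: A@2 B@2 C@3
Step 8: thread B executes B3 (x = 0). Shared: x=0 y=3. PCs: A@2 B@3 C@3
Step 9: thread A executes A3 (x = x + 3). Shared: x=3 y=3. PCs: A@3 B@3 C@3
Step 10: thread B executes B4 (x = y). Shared: x=3 y=3. PCs: A@3 B@4 C@3
Step 11: thread C executes C4 (x = x + 2). Shared: x=5 y=3. PCs: A@3 B@4 C@4

Answer: x=5 y=3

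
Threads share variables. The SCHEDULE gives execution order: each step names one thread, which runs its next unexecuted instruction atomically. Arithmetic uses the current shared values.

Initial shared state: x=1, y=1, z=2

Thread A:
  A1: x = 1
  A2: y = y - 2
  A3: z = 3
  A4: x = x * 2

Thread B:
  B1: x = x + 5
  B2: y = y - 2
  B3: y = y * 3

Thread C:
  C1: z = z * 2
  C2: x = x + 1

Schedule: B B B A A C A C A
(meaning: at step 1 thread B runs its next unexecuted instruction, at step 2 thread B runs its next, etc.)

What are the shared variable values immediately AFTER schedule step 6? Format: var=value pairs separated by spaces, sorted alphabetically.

Answer: x=1 y=-5 z=4

Derivation:
Step 1: thread B executes B1 (x = x + 5). Shared: x=6 y=1 z=2. PCs: A@0 B@1 C@0
Step 2: thread B executes B2 (y = y - 2). Shared: x=6 y=-1 z=2. PCs: A@0 B@2 C@0
Step 3: thread B executes B3 (y = y * 3). Shared: x=6 y=-3 z=2. PCs: A@0 B@3 C@0
Step 4: thread A executes A1 (x = 1). Shared: x=1 y=-3 z=2. PCs: A@1 B@3 C@0
Step 5: thread A executes A2 (y = y - 2). Shared: x=1 y=-5 z=2. PCs: A@2 B@3 C@0
Step 6: thread C executes C1 (z = z * 2). Shared: x=1 y=-5 z=4. PCs: A@2 B@3 C@1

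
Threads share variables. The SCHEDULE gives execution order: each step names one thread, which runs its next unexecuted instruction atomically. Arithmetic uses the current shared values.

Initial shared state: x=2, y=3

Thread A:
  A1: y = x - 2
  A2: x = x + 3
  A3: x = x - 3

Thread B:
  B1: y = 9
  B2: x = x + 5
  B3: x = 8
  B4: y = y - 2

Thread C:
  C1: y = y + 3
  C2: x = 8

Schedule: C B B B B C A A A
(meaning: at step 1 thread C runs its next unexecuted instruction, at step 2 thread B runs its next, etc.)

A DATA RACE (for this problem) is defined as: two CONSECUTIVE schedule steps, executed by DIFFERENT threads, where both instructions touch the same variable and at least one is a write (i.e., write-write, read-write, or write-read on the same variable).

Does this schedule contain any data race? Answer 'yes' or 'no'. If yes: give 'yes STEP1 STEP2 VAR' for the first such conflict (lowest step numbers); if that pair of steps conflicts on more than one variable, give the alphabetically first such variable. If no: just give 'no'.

Answer: yes 1 2 y

Derivation:
Steps 1,2: C(y = y + 3) vs B(y = 9). RACE on y (W-W).
Steps 2,3: same thread (B). No race.
Steps 3,4: same thread (B). No race.
Steps 4,5: same thread (B). No race.
Steps 5,6: B(r=y,w=y) vs C(r=-,w=x). No conflict.
Steps 6,7: C(x = 8) vs A(y = x - 2). RACE on x (W-R).
Steps 7,8: same thread (A). No race.
Steps 8,9: same thread (A). No race.
First conflict at steps 1,2.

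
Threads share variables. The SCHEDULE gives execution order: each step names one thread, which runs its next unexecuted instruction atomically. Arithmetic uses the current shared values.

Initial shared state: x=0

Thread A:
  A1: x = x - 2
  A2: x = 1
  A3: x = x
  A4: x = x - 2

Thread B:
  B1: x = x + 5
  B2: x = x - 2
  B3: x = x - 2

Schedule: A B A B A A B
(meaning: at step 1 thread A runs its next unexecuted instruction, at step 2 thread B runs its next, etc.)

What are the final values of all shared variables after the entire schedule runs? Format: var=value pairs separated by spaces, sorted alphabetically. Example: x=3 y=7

Answer: x=-5

Derivation:
Step 1: thread A executes A1 (x = x - 2). Shared: x=-2. PCs: A@1 B@0
Step 2: thread B executes B1 (x = x + 5). Shared: x=3. PCs: A@1 B@1
Step 3: thread A executes A2 (x = 1). Shared: x=1. PCs: A@2 B@1
Step 4: thread B executes B2 (x = x - 2). Shared: x=-1. PCs: A@2 B@2
Step 5: thread A executes A3 (x = x). Shared: x=-1. PCs: A@3 B@2
Step 6: thread A executes A4 (x = x - 2). Shared: x=-3. PCs: A@4 B@2
Step 7: thread B executes B3 (x = x - 2). Shared: x=-5. PCs: A@4 B@3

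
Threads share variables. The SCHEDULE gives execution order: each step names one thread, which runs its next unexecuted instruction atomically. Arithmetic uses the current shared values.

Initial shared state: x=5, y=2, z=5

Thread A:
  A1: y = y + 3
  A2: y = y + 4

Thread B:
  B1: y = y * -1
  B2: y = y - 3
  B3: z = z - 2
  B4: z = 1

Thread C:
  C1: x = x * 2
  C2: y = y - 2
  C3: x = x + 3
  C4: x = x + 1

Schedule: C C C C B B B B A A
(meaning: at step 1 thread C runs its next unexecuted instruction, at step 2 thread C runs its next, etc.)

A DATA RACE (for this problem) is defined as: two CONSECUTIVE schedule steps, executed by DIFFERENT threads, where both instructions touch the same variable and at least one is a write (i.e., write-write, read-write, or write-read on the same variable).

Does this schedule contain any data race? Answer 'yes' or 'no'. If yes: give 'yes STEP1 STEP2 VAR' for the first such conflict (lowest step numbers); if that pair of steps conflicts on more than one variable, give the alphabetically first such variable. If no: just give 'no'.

Answer: no

Derivation:
Steps 1,2: same thread (C). No race.
Steps 2,3: same thread (C). No race.
Steps 3,4: same thread (C). No race.
Steps 4,5: C(r=x,w=x) vs B(r=y,w=y). No conflict.
Steps 5,6: same thread (B). No race.
Steps 6,7: same thread (B). No race.
Steps 7,8: same thread (B). No race.
Steps 8,9: B(r=-,w=z) vs A(r=y,w=y). No conflict.
Steps 9,10: same thread (A). No race.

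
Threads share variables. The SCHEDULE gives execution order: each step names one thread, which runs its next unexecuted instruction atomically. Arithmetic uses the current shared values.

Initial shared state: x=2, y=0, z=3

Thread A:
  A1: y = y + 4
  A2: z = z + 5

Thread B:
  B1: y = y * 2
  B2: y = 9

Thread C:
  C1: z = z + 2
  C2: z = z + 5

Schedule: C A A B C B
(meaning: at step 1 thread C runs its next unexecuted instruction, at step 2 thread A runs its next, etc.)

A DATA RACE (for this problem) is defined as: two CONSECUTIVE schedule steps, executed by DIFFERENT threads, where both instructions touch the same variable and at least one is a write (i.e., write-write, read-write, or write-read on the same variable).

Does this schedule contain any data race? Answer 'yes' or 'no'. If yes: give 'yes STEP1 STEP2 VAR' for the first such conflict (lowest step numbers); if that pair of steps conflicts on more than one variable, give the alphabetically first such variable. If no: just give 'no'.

Steps 1,2: C(r=z,w=z) vs A(r=y,w=y). No conflict.
Steps 2,3: same thread (A). No race.
Steps 3,4: A(r=z,w=z) vs B(r=y,w=y). No conflict.
Steps 4,5: B(r=y,w=y) vs C(r=z,w=z). No conflict.
Steps 5,6: C(r=z,w=z) vs B(r=-,w=y). No conflict.

Answer: no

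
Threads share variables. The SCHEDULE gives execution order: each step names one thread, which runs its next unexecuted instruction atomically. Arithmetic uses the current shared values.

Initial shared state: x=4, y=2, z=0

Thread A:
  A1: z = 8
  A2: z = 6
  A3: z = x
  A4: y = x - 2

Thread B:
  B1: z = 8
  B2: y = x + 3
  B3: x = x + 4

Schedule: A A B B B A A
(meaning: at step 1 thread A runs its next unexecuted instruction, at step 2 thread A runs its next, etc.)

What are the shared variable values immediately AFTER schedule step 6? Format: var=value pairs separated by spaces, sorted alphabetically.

Answer: x=8 y=7 z=8

Derivation:
Step 1: thread A executes A1 (z = 8). Shared: x=4 y=2 z=8. PCs: A@1 B@0
Step 2: thread A executes A2 (z = 6). Shared: x=4 y=2 z=6. PCs: A@2 B@0
Step 3: thread B executes B1 (z = 8). Shared: x=4 y=2 z=8. PCs: A@2 B@1
Step 4: thread B executes B2 (y = x + 3). Shared: x=4 y=7 z=8. PCs: A@2 B@2
Step 5: thread B executes B3 (x = x + 4). Shared: x=8 y=7 z=8. PCs: A@2 B@3
Step 6: thread A executes A3 (z = x). Shared: x=8 y=7 z=8. PCs: A@3 B@3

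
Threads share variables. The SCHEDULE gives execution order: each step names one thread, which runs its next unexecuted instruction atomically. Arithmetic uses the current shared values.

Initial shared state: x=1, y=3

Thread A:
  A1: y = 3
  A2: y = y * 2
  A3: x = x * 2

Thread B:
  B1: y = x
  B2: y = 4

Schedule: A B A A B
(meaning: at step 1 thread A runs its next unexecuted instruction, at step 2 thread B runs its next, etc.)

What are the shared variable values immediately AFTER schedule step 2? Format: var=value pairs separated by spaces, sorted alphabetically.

Answer: x=1 y=1

Derivation:
Step 1: thread A executes A1 (y = 3). Shared: x=1 y=3. PCs: A@1 B@0
Step 2: thread B executes B1 (y = x). Shared: x=1 y=1. PCs: A@1 B@1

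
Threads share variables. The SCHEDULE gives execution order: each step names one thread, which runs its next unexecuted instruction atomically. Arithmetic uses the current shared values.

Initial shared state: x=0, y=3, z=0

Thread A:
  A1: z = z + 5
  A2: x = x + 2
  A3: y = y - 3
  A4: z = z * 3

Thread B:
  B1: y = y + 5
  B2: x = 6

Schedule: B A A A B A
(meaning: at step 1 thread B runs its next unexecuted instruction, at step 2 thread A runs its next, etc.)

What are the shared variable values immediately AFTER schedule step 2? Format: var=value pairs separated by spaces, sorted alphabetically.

Answer: x=0 y=8 z=5

Derivation:
Step 1: thread B executes B1 (y = y + 5). Shared: x=0 y=8 z=0. PCs: A@0 B@1
Step 2: thread A executes A1 (z = z + 5). Shared: x=0 y=8 z=5. PCs: A@1 B@1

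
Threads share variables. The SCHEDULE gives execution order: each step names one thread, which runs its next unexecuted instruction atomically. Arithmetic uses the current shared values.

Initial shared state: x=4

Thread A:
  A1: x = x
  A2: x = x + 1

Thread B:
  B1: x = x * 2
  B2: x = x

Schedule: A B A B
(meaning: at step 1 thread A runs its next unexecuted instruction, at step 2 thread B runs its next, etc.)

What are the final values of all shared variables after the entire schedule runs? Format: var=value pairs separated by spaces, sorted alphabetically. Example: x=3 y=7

Step 1: thread A executes A1 (x = x). Shared: x=4. PCs: A@1 B@0
Step 2: thread B executes B1 (x = x * 2). Shared: x=8. PCs: A@1 B@1
Step 3: thread A executes A2 (x = x + 1). Shared: x=9. PCs: A@2 B@1
Step 4: thread B executes B2 (x = x). Shared: x=9. PCs: A@2 B@2

Answer: x=9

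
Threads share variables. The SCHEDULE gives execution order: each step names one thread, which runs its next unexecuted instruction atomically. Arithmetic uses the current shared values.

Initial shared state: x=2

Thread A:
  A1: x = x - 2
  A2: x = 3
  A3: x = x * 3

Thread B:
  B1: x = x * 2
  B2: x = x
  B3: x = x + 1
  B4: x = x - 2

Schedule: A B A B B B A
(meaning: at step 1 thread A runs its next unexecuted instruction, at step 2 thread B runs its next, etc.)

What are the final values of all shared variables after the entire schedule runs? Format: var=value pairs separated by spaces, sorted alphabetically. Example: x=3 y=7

Step 1: thread A executes A1 (x = x - 2). Shared: x=0. PCs: A@1 B@0
Step 2: thread B executes B1 (x = x * 2). Shared: x=0. PCs: A@1 B@1
Step 3: thread A executes A2 (x = 3). Shared: x=3. PCs: A@2 B@1
Step 4: thread B executes B2 (x = x). Shared: x=3. PCs: A@2 B@2
Step 5: thread B executes B3 (x = x + 1). Shared: x=4. PCs: A@2 B@3
Step 6: thread B executes B4 (x = x - 2). Shared: x=2. PCs: A@2 B@4
Step 7: thread A executes A3 (x = x * 3). Shared: x=6. PCs: A@3 B@4

Answer: x=6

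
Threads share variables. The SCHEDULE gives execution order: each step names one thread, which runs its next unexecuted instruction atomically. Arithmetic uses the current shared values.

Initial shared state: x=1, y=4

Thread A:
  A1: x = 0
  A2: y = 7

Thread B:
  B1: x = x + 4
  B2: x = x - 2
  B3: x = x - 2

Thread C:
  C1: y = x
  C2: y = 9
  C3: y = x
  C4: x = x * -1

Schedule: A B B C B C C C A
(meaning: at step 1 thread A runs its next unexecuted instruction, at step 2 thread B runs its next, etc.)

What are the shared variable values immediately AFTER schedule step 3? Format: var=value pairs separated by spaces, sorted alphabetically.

Step 1: thread A executes A1 (x = 0). Shared: x=0 y=4. PCs: A@1 B@0 C@0
Step 2: thread B executes B1 (x = x + 4). Shared: x=4 y=4. PCs: A@1 B@1 C@0
Step 3: thread B executes B2 (x = x - 2). Shared: x=2 y=4. PCs: A@1 B@2 C@0

Answer: x=2 y=4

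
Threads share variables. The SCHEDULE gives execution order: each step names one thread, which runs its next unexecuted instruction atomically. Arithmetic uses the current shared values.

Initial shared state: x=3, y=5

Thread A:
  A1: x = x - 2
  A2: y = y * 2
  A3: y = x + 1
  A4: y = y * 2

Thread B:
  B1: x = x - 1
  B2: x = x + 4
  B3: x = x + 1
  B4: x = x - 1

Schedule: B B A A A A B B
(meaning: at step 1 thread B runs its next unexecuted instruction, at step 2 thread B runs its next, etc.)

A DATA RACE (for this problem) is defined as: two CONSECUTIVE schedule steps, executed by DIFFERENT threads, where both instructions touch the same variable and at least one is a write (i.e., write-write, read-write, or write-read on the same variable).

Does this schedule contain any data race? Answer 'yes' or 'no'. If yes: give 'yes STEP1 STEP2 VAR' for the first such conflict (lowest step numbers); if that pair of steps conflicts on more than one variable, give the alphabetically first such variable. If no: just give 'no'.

Answer: yes 2 3 x

Derivation:
Steps 1,2: same thread (B). No race.
Steps 2,3: B(x = x + 4) vs A(x = x - 2). RACE on x (W-W).
Steps 3,4: same thread (A). No race.
Steps 4,5: same thread (A). No race.
Steps 5,6: same thread (A). No race.
Steps 6,7: A(r=y,w=y) vs B(r=x,w=x). No conflict.
Steps 7,8: same thread (B). No race.
First conflict at steps 2,3.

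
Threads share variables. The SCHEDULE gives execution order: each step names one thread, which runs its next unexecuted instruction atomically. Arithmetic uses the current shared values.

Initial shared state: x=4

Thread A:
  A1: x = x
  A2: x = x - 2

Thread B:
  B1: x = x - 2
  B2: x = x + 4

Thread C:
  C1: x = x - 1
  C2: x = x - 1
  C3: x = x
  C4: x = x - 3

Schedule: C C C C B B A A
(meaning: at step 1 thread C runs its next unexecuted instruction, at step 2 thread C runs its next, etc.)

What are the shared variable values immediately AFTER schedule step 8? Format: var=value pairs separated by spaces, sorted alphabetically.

Answer: x=-1

Derivation:
Step 1: thread C executes C1 (x = x - 1). Shared: x=3. PCs: A@0 B@0 C@1
Step 2: thread C executes C2 (x = x - 1). Shared: x=2. PCs: A@0 B@0 C@2
Step 3: thread C executes C3 (x = x). Shared: x=2. PCs: A@0 B@0 C@3
Step 4: thread C executes C4 (x = x - 3). Shared: x=-1. PCs: A@0 B@0 C@4
Step 5: thread B executes B1 (x = x - 2). Shared: x=-3. PCs: A@0 B@1 C@4
Step 6: thread B executes B2 (x = x + 4). Shared: x=1. PCs: A@0 B@2 C@4
Step 7: thread A executes A1 (x = x). Shared: x=1. PCs: A@1 B@2 C@4
Step 8: thread A executes A2 (x = x - 2). Shared: x=-1. PCs: A@2 B@2 C@4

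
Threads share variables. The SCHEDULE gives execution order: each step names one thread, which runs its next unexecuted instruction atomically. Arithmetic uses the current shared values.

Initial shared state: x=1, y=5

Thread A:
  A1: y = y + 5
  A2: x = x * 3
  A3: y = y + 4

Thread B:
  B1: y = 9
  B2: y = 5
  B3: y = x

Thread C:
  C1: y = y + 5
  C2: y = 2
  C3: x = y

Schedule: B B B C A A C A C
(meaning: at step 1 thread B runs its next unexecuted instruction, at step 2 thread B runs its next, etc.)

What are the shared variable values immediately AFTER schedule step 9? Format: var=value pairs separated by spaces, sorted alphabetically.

Answer: x=6 y=6

Derivation:
Step 1: thread B executes B1 (y = 9). Shared: x=1 y=9. PCs: A@0 B@1 C@0
Step 2: thread B executes B2 (y = 5). Shared: x=1 y=5. PCs: A@0 B@2 C@0
Step 3: thread B executes B3 (y = x). Shared: x=1 y=1. PCs: A@0 B@3 C@0
Step 4: thread C executes C1 (y = y + 5). Shared: x=1 y=6. PCs: A@0 B@3 C@1
Step 5: thread A executes A1 (y = y + 5). Shared: x=1 y=11. PCs: A@1 B@3 C@1
Step 6: thread A executes A2 (x = x * 3). Shared: x=3 y=11. PCs: A@2 B@3 C@1
Step 7: thread C executes C2 (y = 2). Shared: x=3 y=2. PCs: A@2 B@3 C@2
Step 8: thread A executes A3 (y = y + 4). Shared: x=3 y=6. PCs: A@3 B@3 C@2
Step 9: thread C executes C3 (x = y). Shared: x=6 y=6. PCs: A@3 B@3 C@3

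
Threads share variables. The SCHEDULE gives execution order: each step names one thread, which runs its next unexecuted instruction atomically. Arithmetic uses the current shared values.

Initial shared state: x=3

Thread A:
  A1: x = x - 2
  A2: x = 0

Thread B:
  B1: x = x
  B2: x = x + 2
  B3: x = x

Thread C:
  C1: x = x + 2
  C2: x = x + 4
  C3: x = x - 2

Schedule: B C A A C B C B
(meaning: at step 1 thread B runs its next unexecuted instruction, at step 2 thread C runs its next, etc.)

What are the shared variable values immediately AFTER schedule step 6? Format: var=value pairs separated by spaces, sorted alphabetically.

Answer: x=6

Derivation:
Step 1: thread B executes B1 (x = x). Shared: x=3. PCs: A@0 B@1 C@0
Step 2: thread C executes C1 (x = x + 2). Shared: x=5. PCs: A@0 B@1 C@1
Step 3: thread A executes A1 (x = x - 2). Shared: x=3. PCs: A@1 B@1 C@1
Step 4: thread A executes A2 (x = 0). Shared: x=0. PCs: A@2 B@1 C@1
Step 5: thread C executes C2 (x = x + 4). Shared: x=4. PCs: A@2 B@1 C@2
Step 6: thread B executes B2 (x = x + 2). Shared: x=6. PCs: A@2 B@2 C@2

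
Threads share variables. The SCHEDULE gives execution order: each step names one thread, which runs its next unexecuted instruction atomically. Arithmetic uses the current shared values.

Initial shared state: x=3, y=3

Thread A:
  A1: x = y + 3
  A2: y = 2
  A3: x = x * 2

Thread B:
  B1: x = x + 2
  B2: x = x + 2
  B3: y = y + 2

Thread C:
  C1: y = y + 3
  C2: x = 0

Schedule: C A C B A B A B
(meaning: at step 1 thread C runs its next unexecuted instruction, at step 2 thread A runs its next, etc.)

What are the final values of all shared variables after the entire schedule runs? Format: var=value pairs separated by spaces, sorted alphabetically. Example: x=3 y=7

Step 1: thread C executes C1 (y = y + 3). Shared: x=3 y=6. PCs: A@0 B@0 C@1
Step 2: thread A executes A1 (x = y + 3). Shared: x=9 y=6. PCs: A@1 B@0 C@1
Step 3: thread C executes C2 (x = 0). Shared: x=0 y=6. PCs: A@1 B@0 C@2
Step 4: thread B executes B1 (x = x + 2). Shared: x=2 y=6. PCs: A@1 B@1 C@2
Step 5: thread A executes A2 (y = 2). Shared: x=2 y=2. PCs: A@2 B@1 C@2
Step 6: thread B executes B2 (x = x + 2). Shared: x=4 y=2. PCs: A@2 B@2 C@2
Step 7: thread A executes A3 (x = x * 2). Shared: x=8 y=2. PCs: A@3 B@2 C@2
Step 8: thread B executes B3 (y = y + 2). Shared: x=8 y=4. PCs: A@3 B@3 C@2

Answer: x=8 y=4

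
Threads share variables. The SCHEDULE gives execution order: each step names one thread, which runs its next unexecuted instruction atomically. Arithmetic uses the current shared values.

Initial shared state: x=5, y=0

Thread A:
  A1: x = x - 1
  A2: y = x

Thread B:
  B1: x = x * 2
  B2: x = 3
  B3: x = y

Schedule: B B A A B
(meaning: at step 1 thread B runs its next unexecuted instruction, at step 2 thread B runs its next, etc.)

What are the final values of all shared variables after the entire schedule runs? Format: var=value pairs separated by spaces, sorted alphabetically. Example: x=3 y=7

Answer: x=2 y=2

Derivation:
Step 1: thread B executes B1 (x = x * 2). Shared: x=10 y=0. PCs: A@0 B@1
Step 2: thread B executes B2 (x = 3). Shared: x=3 y=0. PCs: A@0 B@2
Step 3: thread A executes A1 (x = x - 1). Shared: x=2 y=0. PCs: A@1 B@2
Step 4: thread A executes A2 (y = x). Shared: x=2 y=2. PCs: A@2 B@2
Step 5: thread B executes B3 (x = y). Shared: x=2 y=2. PCs: A@2 B@3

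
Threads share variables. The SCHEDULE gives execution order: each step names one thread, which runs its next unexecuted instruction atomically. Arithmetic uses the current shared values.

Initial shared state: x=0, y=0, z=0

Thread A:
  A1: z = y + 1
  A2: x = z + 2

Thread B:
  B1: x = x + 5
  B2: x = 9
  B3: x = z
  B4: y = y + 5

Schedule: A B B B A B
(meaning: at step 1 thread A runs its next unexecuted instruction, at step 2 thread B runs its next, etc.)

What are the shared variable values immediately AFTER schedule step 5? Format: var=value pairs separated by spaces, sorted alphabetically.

Step 1: thread A executes A1 (z = y + 1). Shared: x=0 y=0 z=1. PCs: A@1 B@0
Step 2: thread B executes B1 (x = x + 5). Shared: x=5 y=0 z=1. PCs: A@1 B@1
Step 3: thread B executes B2 (x = 9). Shared: x=9 y=0 z=1. PCs: A@1 B@2
Step 4: thread B executes B3 (x = z). Shared: x=1 y=0 z=1. PCs: A@1 B@3
Step 5: thread A executes A2 (x = z + 2). Shared: x=3 y=0 z=1. PCs: A@2 B@3

Answer: x=3 y=0 z=1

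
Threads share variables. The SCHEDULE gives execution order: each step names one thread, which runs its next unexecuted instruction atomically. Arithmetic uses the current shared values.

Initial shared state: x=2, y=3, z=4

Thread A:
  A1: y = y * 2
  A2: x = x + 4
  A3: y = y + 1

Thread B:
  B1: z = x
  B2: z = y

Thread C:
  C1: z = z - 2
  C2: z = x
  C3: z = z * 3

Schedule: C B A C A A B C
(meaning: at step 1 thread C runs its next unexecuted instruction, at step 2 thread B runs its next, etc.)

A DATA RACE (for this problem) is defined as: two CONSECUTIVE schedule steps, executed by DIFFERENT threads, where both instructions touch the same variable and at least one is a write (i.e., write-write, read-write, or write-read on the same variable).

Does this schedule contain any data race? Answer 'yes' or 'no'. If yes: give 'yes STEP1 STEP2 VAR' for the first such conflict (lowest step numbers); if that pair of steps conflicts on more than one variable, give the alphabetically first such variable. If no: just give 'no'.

Steps 1,2: C(z = z - 2) vs B(z = x). RACE on z (W-W).
Steps 2,3: B(r=x,w=z) vs A(r=y,w=y). No conflict.
Steps 3,4: A(r=y,w=y) vs C(r=x,w=z). No conflict.
Steps 4,5: C(z = x) vs A(x = x + 4). RACE on x (R-W).
Steps 5,6: same thread (A). No race.
Steps 6,7: A(y = y + 1) vs B(z = y). RACE on y (W-R).
Steps 7,8: B(z = y) vs C(z = z * 3). RACE on z (W-W).
First conflict at steps 1,2.

Answer: yes 1 2 z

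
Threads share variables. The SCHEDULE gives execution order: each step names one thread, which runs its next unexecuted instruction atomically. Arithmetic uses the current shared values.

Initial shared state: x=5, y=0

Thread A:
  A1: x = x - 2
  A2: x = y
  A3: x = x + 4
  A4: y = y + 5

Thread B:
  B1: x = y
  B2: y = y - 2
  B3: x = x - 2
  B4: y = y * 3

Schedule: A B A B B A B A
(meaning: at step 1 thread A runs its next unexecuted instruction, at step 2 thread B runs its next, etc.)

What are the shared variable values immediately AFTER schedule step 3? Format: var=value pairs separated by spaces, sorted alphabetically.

Answer: x=0 y=0

Derivation:
Step 1: thread A executes A1 (x = x - 2). Shared: x=3 y=0. PCs: A@1 B@0
Step 2: thread B executes B1 (x = y). Shared: x=0 y=0. PCs: A@1 B@1
Step 3: thread A executes A2 (x = y). Shared: x=0 y=0. PCs: A@2 B@1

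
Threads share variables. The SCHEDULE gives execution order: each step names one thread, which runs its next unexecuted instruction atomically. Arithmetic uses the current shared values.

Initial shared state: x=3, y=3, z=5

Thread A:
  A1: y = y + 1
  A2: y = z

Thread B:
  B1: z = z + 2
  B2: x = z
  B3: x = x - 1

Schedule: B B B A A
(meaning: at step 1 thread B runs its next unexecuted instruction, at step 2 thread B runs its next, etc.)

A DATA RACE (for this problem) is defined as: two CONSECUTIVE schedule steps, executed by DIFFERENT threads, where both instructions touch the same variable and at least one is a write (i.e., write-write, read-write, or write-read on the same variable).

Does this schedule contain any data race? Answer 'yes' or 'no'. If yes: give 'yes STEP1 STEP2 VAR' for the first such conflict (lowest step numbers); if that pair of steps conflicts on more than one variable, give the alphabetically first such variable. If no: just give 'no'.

Steps 1,2: same thread (B). No race.
Steps 2,3: same thread (B). No race.
Steps 3,4: B(r=x,w=x) vs A(r=y,w=y). No conflict.
Steps 4,5: same thread (A). No race.

Answer: no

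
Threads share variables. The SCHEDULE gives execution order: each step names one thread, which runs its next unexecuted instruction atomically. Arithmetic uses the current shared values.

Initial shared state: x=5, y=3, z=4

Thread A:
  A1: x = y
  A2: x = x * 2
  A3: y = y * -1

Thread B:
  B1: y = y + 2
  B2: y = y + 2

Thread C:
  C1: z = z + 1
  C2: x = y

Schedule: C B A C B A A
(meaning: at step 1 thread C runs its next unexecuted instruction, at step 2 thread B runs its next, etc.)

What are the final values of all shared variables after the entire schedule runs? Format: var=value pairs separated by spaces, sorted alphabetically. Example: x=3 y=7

Step 1: thread C executes C1 (z = z + 1). Shared: x=5 y=3 z=5. PCs: A@0 B@0 C@1
Step 2: thread B executes B1 (y = y + 2). Shared: x=5 y=5 z=5. PCs: A@0 B@1 C@1
Step 3: thread A executes A1 (x = y). Shared: x=5 y=5 z=5. PCs: A@1 B@1 C@1
Step 4: thread C executes C2 (x = y). Shared: x=5 y=5 z=5. PCs: A@1 B@1 C@2
Step 5: thread B executes B2 (y = y + 2). Shared: x=5 y=7 z=5. PCs: A@1 B@2 C@2
Step 6: thread A executes A2 (x = x * 2). Shared: x=10 y=7 z=5. PCs: A@2 B@2 C@2
Step 7: thread A executes A3 (y = y * -1). Shared: x=10 y=-7 z=5. PCs: A@3 B@2 C@2

Answer: x=10 y=-7 z=5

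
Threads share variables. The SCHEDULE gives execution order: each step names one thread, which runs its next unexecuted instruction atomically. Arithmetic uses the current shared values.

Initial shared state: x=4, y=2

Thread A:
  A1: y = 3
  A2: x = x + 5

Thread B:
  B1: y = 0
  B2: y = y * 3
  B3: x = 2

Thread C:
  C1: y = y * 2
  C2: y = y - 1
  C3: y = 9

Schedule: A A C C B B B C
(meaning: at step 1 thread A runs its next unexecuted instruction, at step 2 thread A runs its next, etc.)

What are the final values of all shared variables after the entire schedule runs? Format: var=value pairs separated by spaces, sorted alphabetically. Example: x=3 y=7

Answer: x=2 y=9

Derivation:
Step 1: thread A executes A1 (y = 3). Shared: x=4 y=3. PCs: A@1 B@0 C@0
Step 2: thread A executes A2 (x = x + 5). Shared: x=9 y=3. PCs: A@2 B@0 C@0
Step 3: thread C executes C1 (y = y * 2). Shared: x=9 y=6. PCs: A@2 B@0 C@1
Step 4: thread C executes C2 (y = y - 1). Shared: x=9 y=5. PCs: A@2 B@0 C@2
Step 5: thread B executes B1 (y = 0). Shared: x=9 y=0. PCs: A@2 B@1 C@2
Step 6: thread B executes B2 (y = y * 3). Shared: x=9 y=0. PCs: A@2 B@2 C@2
Step 7: thread B executes B3 (x = 2). Shared: x=2 y=0. PCs: A@2 B@3 C@2
Step 8: thread C executes C3 (y = 9). Shared: x=2 y=9. PCs: A@2 B@3 C@3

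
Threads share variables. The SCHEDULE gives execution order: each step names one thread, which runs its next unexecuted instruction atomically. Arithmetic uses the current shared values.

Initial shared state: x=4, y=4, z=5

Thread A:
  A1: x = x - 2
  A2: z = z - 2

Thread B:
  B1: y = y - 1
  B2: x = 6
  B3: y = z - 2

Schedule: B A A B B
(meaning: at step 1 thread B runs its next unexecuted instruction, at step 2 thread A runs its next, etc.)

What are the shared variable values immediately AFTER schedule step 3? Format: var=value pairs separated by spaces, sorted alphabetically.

Step 1: thread B executes B1 (y = y - 1). Shared: x=4 y=3 z=5. PCs: A@0 B@1
Step 2: thread A executes A1 (x = x - 2). Shared: x=2 y=3 z=5. PCs: A@1 B@1
Step 3: thread A executes A2 (z = z - 2). Shared: x=2 y=3 z=3. PCs: A@2 B@1

Answer: x=2 y=3 z=3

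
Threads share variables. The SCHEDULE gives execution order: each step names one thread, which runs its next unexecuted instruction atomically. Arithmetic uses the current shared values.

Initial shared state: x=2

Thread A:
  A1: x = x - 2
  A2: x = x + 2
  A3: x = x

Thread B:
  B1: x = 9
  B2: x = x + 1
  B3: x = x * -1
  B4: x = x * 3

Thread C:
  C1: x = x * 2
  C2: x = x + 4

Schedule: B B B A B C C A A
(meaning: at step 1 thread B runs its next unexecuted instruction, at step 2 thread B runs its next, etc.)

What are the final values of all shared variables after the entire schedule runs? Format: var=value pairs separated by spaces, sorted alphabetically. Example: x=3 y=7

Answer: x=-66

Derivation:
Step 1: thread B executes B1 (x = 9). Shared: x=9. PCs: A@0 B@1 C@0
Step 2: thread B executes B2 (x = x + 1). Shared: x=10. PCs: A@0 B@2 C@0
Step 3: thread B executes B3 (x = x * -1). Shared: x=-10. PCs: A@0 B@3 C@0
Step 4: thread A executes A1 (x = x - 2). Shared: x=-12. PCs: A@1 B@3 C@0
Step 5: thread B executes B4 (x = x * 3). Shared: x=-36. PCs: A@1 B@4 C@0
Step 6: thread C executes C1 (x = x * 2). Shared: x=-72. PCs: A@1 B@4 C@1
Step 7: thread C executes C2 (x = x + 4). Shared: x=-68. PCs: A@1 B@4 C@2
Step 8: thread A executes A2 (x = x + 2). Shared: x=-66. PCs: A@2 B@4 C@2
Step 9: thread A executes A3 (x = x). Shared: x=-66. PCs: A@3 B@4 C@2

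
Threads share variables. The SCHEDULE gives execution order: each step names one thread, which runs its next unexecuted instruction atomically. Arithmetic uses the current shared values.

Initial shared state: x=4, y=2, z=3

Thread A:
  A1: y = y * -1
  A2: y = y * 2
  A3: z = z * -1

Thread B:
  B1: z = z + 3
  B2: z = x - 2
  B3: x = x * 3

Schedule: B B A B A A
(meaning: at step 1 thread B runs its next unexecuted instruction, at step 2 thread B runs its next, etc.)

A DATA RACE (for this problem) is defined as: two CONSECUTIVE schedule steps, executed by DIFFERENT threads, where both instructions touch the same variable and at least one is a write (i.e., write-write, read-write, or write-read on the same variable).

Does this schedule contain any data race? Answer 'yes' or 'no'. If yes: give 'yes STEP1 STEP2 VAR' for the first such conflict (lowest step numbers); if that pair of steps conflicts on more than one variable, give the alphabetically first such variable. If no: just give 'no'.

Answer: no

Derivation:
Steps 1,2: same thread (B). No race.
Steps 2,3: B(r=x,w=z) vs A(r=y,w=y). No conflict.
Steps 3,4: A(r=y,w=y) vs B(r=x,w=x). No conflict.
Steps 4,5: B(r=x,w=x) vs A(r=y,w=y). No conflict.
Steps 5,6: same thread (A). No race.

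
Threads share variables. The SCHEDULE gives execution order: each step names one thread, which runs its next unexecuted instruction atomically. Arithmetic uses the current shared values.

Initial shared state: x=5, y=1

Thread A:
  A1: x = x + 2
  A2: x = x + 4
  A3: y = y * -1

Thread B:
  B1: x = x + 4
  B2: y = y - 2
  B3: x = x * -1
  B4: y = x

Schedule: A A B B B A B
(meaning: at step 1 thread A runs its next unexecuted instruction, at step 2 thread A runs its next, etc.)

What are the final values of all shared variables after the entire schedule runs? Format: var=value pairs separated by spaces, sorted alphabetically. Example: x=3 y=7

Answer: x=-15 y=-15

Derivation:
Step 1: thread A executes A1 (x = x + 2). Shared: x=7 y=1. PCs: A@1 B@0
Step 2: thread A executes A2 (x = x + 4). Shared: x=11 y=1. PCs: A@2 B@0
Step 3: thread B executes B1 (x = x + 4). Shared: x=15 y=1. PCs: A@2 B@1
Step 4: thread B executes B2 (y = y - 2). Shared: x=15 y=-1. PCs: A@2 B@2
Step 5: thread B executes B3 (x = x * -1). Shared: x=-15 y=-1. PCs: A@2 B@3
Step 6: thread A executes A3 (y = y * -1). Shared: x=-15 y=1. PCs: A@3 B@3
Step 7: thread B executes B4 (y = x). Shared: x=-15 y=-15. PCs: A@3 B@4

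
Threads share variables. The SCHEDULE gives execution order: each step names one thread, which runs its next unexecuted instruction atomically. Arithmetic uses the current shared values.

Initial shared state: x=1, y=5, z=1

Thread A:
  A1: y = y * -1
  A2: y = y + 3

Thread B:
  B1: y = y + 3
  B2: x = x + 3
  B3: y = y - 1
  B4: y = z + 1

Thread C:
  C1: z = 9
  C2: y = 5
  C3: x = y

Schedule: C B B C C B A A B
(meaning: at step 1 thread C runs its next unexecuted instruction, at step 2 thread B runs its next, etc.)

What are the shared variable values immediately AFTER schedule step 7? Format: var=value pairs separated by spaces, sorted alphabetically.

Step 1: thread C executes C1 (z = 9). Shared: x=1 y=5 z=9. PCs: A@0 B@0 C@1
Step 2: thread B executes B1 (y = y + 3). Shared: x=1 y=8 z=9. PCs: A@0 B@1 C@1
Step 3: thread B executes B2 (x = x + 3). Shared: x=4 y=8 z=9. PCs: A@0 B@2 C@1
Step 4: thread C executes C2 (y = 5). Shared: x=4 y=5 z=9. PCs: A@0 B@2 C@2
Step 5: thread C executes C3 (x = y). Shared: x=5 y=5 z=9. PCs: A@0 B@2 C@3
Step 6: thread B executes B3 (y = y - 1). Shared: x=5 y=4 z=9. PCs: A@0 B@3 C@3
Step 7: thread A executes A1 (y = y * -1). Shared: x=5 y=-4 z=9. PCs: A@1 B@3 C@3

Answer: x=5 y=-4 z=9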